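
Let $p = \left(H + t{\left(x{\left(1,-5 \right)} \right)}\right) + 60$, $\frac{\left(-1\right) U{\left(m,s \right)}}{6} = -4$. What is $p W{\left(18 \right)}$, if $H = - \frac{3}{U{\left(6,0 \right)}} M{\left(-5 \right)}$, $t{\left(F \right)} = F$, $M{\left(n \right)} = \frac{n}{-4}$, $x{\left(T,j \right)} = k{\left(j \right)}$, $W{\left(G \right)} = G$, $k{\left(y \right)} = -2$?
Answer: $\frac{16659}{16} \approx 1041.2$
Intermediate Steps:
$U{\left(m,s \right)} = 24$ ($U{\left(m,s \right)} = \left(-6\right) \left(-4\right) = 24$)
$x{\left(T,j \right)} = -2$
$M{\left(n \right)} = - \frac{n}{4}$ ($M{\left(n \right)} = n \left(- \frac{1}{4}\right) = - \frac{n}{4}$)
$H = - \frac{5}{32}$ ($H = - \frac{3}{24} \left(\left(- \frac{1}{4}\right) \left(-5\right)\right) = \left(-3\right) \frac{1}{24} \cdot \frac{5}{4} = \left(- \frac{1}{8}\right) \frac{5}{4} = - \frac{5}{32} \approx -0.15625$)
$p = \frac{1851}{32}$ ($p = \left(- \frac{5}{32} - 2\right) + 60 = - \frac{69}{32} + 60 = \frac{1851}{32} \approx 57.844$)
$p W{\left(18 \right)} = \frac{1851}{32} \cdot 18 = \frac{16659}{16}$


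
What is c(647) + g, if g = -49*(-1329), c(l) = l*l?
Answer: 483730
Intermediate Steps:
c(l) = l²
g = 65121
c(647) + g = 647² + 65121 = 418609 + 65121 = 483730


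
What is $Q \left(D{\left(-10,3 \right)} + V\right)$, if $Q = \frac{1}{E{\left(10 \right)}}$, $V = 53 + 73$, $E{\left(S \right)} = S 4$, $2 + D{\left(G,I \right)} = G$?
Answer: $\frac{57}{20} \approx 2.85$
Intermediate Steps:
$D{\left(G,I \right)} = -2 + G$
$E{\left(S \right)} = 4 S$
$V = 126$
$Q = \frac{1}{40}$ ($Q = \frac{1}{4 \cdot 10} = \frac{1}{40} \approx 0.025$)
$Q \left(D{\left(-10,3 \right)} + V\right) = \frac{\left(-2 - 10\right) + 126}{40} = \frac{-12 + 126}{40} = \frac{1}{40} \cdot 114 = \frac{57}{20}$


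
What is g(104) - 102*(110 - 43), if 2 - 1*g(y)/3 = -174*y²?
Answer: 5639124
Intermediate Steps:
g(y) = 6 + 522*y² (g(y) = 6 - (-522)*y² = 6 + 522*y²)
g(104) - 102*(110 - 43) = (6 + 522*104²) - 102*(110 - 43) = (6 + 522*10816) - 102*67 = (6 + 5645952) - 1*6834 = 5645958 - 6834 = 5639124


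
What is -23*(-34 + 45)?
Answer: -253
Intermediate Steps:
-23*(-34 + 45) = -23*11 = -253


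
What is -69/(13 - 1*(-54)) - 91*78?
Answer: -475635/67 ≈ -7099.0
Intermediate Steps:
-69/(13 - 1*(-54)) - 91*78 = -69/(13 + 54) - 7098 = -69/67 - 7098 = -475635/67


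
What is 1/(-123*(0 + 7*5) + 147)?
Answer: -1/4158 ≈ -0.00024050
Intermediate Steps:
1/(-123*(0 + 7*5) + 147) = 1/(-123*(0 + 35) + 147) = 1/(-123*35 + 147) = 1/(-4305 + 147) = 1/(-4158) = -1/4158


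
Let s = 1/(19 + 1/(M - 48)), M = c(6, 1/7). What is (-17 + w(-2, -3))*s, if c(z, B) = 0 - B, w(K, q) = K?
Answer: -6403/6396 ≈ -1.0011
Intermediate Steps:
c(z, B) = -B
M = -1/7 ≈ -0.14286
s = 337/6396 (s = 1/(19 + 1/(-1/7 - 48)) = 1/(19 + 1/(-337/7)) = 1/(19 - 7/337) = 1/(6396/337) = 337/6396 ≈ 0.052689)
(-17 + w(-2, -3))*s = (-17 - 2)*(337/6396) = -19*337/6396 = -6403/6396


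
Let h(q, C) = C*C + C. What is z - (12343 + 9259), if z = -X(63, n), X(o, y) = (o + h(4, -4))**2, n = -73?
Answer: -27227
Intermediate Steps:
h(q, C) = C + C**2 (h(q, C) = C**2 + C = C + C**2)
X(o, y) = (12 + o)**2 (X(o, y) = (o - 4*(1 - 4))**2 = (o - 4*(-3))**2 = (o + 12)**2 = (12 + o)**2)
z = -5625 (z = -(12 + 63)**2 = -1*75**2 = -1*5625 = -5625)
z - (12343 + 9259) = -5625 - (12343 + 9259) = -5625 - 1*21602 = -5625 - 21602 = -27227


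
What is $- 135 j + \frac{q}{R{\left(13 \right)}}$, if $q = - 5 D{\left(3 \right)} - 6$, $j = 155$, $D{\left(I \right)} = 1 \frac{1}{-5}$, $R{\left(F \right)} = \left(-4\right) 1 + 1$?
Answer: $- \frac{62770}{3} \approx -20923.0$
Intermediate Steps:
$R{\left(F \right)} = -3$ ($R{\left(F \right)} = -4 + 1 = -3$)
$D{\left(I \right)} = - \frac{1}{5}$ ($D{\left(I \right)} = 1 \left(- \frac{1}{5}\right) = - \frac{1}{5}$)
$q = -5$ ($q = \left(-5\right) \left(- \frac{1}{5}\right) - 6 = 1 - 6 = -5$)
$- 135 j + \frac{q}{R{\left(13 \right)}} = \left(-135\right) 155 - \frac{5}{-3} = -20925 - - \frac{5}{3} = -20925 + \frac{5}{3} = - \frac{62770}{3}$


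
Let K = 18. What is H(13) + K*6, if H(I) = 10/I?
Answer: 1414/13 ≈ 108.77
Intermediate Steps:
H(13) + K*6 = 10/13 + 18*6 = 10*(1/13) + 108 = 10/13 + 108 = 1414/13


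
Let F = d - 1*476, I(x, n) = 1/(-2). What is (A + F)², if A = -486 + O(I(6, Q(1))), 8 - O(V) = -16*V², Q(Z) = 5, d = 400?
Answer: 302500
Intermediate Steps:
I(x, n) = -½
F = -76 (F = 400 - 1*476 = 400 - 476 = -76)
O(V) = 8 + 16*V² (O(V) = 8 - (-16)*V² = 8 + 16*V²)
A = -474 (A = -486 + (8 + 16*(-½)²) = -486 + (8 + 16*(¼)) = -486 + (8 + 4) = -486 + 12 = -474)
(A + F)² = (-474 - 76)² = (-550)² = 302500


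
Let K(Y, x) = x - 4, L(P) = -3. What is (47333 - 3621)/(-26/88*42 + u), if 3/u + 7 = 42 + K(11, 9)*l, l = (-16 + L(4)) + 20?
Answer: -19233280/5427 ≈ -3544.0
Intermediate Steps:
K(Y, x) = -4 + x
l = 1 (l = (-16 - 3) + 20 = -19 + 20 = 1)
u = 3/40 (u = 3/(-7 + (42 + (-4 + 9)*1)) = 3/(-7 + (42 + 5*1)) = 3/(-7 + (42 + 5)) = 3/(-7 + 47) = 3/40 ≈ 0.075000)
(47333 - 3621)/(-26/88*42 + u) = (47333 - 3621)/(-26/88*42 + 3/40) = 43712/(-26*1/88*42 + 3/40) = 43712/(-13/44*42 + 3/40) = 43712/(-273/22 + 3/40) = 43712/(-5427/440) = 43712*(-440/5427) = -19233280/5427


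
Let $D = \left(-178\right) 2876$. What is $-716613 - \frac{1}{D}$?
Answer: $- \frac{366854259863}{511928} \approx -7.1661 \cdot 10^{5}$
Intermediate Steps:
$D = -511928$
$-716613 - \frac{1}{D} = -716613 - \frac{1}{-511928} = -716613 - - \frac{1}{511928} = -716613 + \frac{1}{511928} = - \frac{366854259863}{511928}$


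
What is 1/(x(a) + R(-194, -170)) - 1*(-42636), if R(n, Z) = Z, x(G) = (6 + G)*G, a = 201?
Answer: 1766707933/41437 ≈ 42636.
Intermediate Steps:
x(G) = G*(6 + G)
1/(x(a) + R(-194, -170)) - 1*(-42636) = 1/(201*(6 + 201) - 170) - 1*(-42636) = 1/(201*207 - 170) + 42636 = 1/(41607 - 170) + 42636 = 1/41437 + 42636 = 1766707933/41437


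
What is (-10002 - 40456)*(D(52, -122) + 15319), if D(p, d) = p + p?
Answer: -778213734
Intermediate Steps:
D(p, d) = 2*p
(-10002 - 40456)*(D(52, -122) + 15319) = (-10002 - 40456)*(2*52 + 15319) = -50458*(104 + 15319) = -50458*15423 = -778213734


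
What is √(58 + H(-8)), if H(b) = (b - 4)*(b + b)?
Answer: 5*√10 ≈ 15.811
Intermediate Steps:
H(b) = 2*b*(-4 + b) (H(b) = (-4 + b)*(2*b) = 2*b*(-4 + b))
√(58 + H(-8)) = √(58 + 2*(-8)*(-4 - 8)) = √(58 + 2*(-8)*(-12)) = √(58 + 192) = √250 = 5*√10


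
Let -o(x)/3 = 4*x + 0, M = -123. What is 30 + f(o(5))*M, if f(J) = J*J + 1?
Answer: -442893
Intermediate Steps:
o(x) = -12*x (o(x) = -3*(4*x + 0) = -12*x)
f(J) = 1 + J² (f(J) = J² + 1 = 1 + J²)
30 + f(o(5))*M = 30 + (1 + (-12*5)²)*(-123) = 30 + (1 + (-60)²)*(-123) = 30 + (1 + 3600)*(-123) = 30 + 3601*(-123) = 30 - 442923 = -442893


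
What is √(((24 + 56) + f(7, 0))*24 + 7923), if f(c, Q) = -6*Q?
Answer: √9843 ≈ 99.212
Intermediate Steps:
√(((24 + 56) + f(7, 0))*24 + 7923) = √(((24 + 56) - 6*0)*24 + 7923) = √((80 + 0)*24 + 7923) = √(80*24 + 7923) = √(1920 + 7923) = √9843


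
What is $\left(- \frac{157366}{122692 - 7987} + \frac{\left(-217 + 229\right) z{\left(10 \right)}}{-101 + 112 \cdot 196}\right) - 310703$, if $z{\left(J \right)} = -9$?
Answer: $- \frac{778755339567971}{2506418955} \approx -3.107 \cdot 10^{5}$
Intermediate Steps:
$\left(- \frac{157366}{122692 - 7987} + \frac{\left(-217 + 229\right) z{\left(10 \right)}}{-101 + 112 \cdot 196}\right) - 310703 = \left(- \frac{157366}{122692 - 7987} + \frac{\left(-217 + 229\right) \left(-9\right)}{-101 + 112 \cdot 196}\right) - 310703 = \left(- \frac{157366}{122692 - 7987} + \frac{12 \left(-9\right)}{-101 + 21952}\right) - 310703 = \left(- \frac{157366}{114705} - \frac{108}{21851}\right) - 310703 = - \frac{3450992606}{2506418955} - 310703 = - \frac{778755339567971}{2506418955}$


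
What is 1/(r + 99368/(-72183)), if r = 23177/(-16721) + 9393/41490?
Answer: -5564140657230/14112450300079 ≈ -0.39427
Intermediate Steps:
r = -268184459/231251430 (r = 23177*(-1/16721) + 9393*(1/41490) = -23177/16721 + 3131/13830 = -268184459/231251430 ≈ -1.1597)
1/(r + 99368/(-72183)) = 1/(-268184459/231251430 + 99368/(-72183)) = 1/(-268184459/231251430 + 99368*(-1/72183)) = 1/(-268184459/231251430 - 99368/72183) = 1/(-14112450300079/5564140657230) = -5564140657230/14112450300079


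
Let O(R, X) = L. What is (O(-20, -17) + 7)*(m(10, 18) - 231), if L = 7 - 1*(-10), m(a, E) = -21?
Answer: -6048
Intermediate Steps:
L = 17 (L = 7 + 10 = 17)
O(R, X) = 17
(O(-20, -17) + 7)*(m(10, 18) - 231) = (17 + 7)*(-21 - 231) = 24*(-252) = -6048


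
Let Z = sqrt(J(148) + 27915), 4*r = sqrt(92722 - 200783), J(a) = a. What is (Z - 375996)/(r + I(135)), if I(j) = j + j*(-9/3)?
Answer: (375996 - sqrt(28063))/(270 - I*sqrt(108061)/4) ≈ 1273.9 + 387.76*I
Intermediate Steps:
r = I*sqrt(108061)/4 (r = sqrt(92722 - 200783)/4 = sqrt(-108061)/4 = (I*sqrt(108061))/4 = I*sqrt(108061)/4 ≈ 82.182*I)
Z = sqrt(28063) (Z = sqrt(148 + 27915) = sqrt(28063) ≈ 167.52)
I(j) = -2*j (I(j) = j + j*(-9*1/3) = j + j*(-3) = j - 3*j = -2*j)
(Z - 375996)/(r + I(135)) = (sqrt(28063) - 375996)/(I*sqrt(108061)/4 - 2*135) = (-375996 + sqrt(28063))/(I*sqrt(108061)/4 - 270) = (-375996 + sqrt(28063))/(-270 + I*sqrt(108061)/4)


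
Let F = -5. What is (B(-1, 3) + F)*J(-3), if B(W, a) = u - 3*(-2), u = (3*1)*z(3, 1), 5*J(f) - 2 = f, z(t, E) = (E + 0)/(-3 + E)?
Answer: ⅒ ≈ 0.10000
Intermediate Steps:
z(t, E) = E/(-3 + E)
J(f) = ⅖ + f/5
u = -3/2 (u = (3*1)*(1/(-3 + 1)) = 3*(1/(-2)) = 3*(1*(-½)) = 3*(-½) = -3/2 ≈ -1.5000)
B(W, a) = 9/2 (B(W, a) = -3/2 - 3*(-2) = -3/2 + 6 = 9/2)
(B(-1, 3) + F)*J(-3) = (9/2 - 5)*(⅖ + (⅕)*(-3)) = -(⅖ - ⅗)/2 = -½*(-⅕) = ⅒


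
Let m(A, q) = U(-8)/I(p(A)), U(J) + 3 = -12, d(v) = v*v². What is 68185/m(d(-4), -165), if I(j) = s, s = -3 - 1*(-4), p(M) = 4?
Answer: -13637/3 ≈ -4545.7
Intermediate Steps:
d(v) = v³
s = 1 (s = -3 + 4 = 1)
U(J) = -15 (U(J) = -3 - 12 = -15)
I(j) = 1
m(A, q) = -15 (m(A, q) = -15/1 = -15*1 = -15)
68185/m(d(-4), -165) = 68185/(-15) = 68185*(-1/15) = -13637/3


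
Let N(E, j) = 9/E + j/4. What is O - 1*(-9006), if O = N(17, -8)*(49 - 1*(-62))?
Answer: 150327/17 ≈ 8842.8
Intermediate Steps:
N(E, j) = 9/E + j/4 (N(E, j) = 9/E + j*(¼) = 9/E + j/4)
O = -2775/17 (O = (9/17 + (¼)*(-8))*(49 - 1*(-62)) = (9*(1/17) - 2)*(49 + 62) = (9/17 - 2)*111 = -25/17*111 = -2775/17 ≈ -163.24)
O - 1*(-9006) = -2775/17 - 1*(-9006) = -2775/17 + 9006 = 150327/17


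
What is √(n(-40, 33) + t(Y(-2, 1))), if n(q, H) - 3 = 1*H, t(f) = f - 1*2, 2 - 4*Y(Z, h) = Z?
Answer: √35 ≈ 5.9161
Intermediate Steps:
Y(Z, h) = ½ - Z/4
t(f) = -2 + f (t(f) = f - 2 = -2 + f)
n(q, H) = 3 + H (n(q, H) = 3 + 1*H = 3 + H)
√(n(-40, 33) + t(Y(-2, 1))) = √((3 + 33) + (-2 + (½ - ¼*(-2)))) = √(36 + (-2 + (½ + ½))) = √(36 + (-2 + 1)) = √(36 - 1) = √35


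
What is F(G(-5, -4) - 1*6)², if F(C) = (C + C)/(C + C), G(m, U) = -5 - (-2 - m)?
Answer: 1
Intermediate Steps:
G(m, U) = -3 + m (G(m, U) = -5 + (2 + m) = -3 + m)
F(C) = 1 (F(C) = (2*C)/((2*C)) = (2*C)*(1/(2*C)) = 1)
F(G(-5, -4) - 1*6)² = 1² = 1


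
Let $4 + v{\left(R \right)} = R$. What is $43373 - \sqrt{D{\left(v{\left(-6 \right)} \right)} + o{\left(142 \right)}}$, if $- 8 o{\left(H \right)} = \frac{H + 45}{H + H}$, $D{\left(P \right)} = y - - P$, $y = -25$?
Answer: $43373 - \frac{163 i \sqrt{426}}{568} \approx 43373.0 - 5.923 i$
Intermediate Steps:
$v{\left(R \right)} = -4 + R$
$D{\left(P \right)} = -25 + P$ ($D{\left(P \right)} = -25 - - P = -25 + P$)
$o{\left(H \right)} = - \frac{45 + H}{16 H}$ ($o{\left(H \right)} = - \frac{\left(H + 45\right) \frac{1}{H + H}}{8} = - \frac{\left(45 + H\right) \frac{1}{2 H}}{8} = - \frac{\frac{1}{2} \frac{1}{H} \left(45 + H\right)}{8} = - \frac{45 + H}{16 H}$)
$43373 - \sqrt{D{\left(v{\left(-6 \right)} \right)} + o{\left(142 \right)}} = 43373 - \sqrt{\left(-25 - 10\right) + \frac{-45 - 142}{16 \cdot 142}} = 43373 - \sqrt{\left(-25 - 10\right) + \frac{1}{16} \cdot \frac{1}{142} \left(-45 - 142\right)} = 43373 - \sqrt{-35 + \frac{1}{16} \cdot \frac{1}{142} \left(-187\right)} = 43373 - \sqrt{-35 - \frac{187}{2272}} = 43373 - \sqrt{- \frac{79707}{2272}} = 43373 - \frac{163 i \sqrt{426}}{568}$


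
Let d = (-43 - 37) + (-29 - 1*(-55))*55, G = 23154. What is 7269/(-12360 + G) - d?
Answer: -4854877/3598 ≈ -1349.3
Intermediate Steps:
d = 1350 (d = -80 + (-29 + 55)*55 = -80 + 26*55 = -80 + 1430 = 1350)
7269/(-12360 + G) - d = 7269/(-12360 + 23154) - 1*1350 = 7269/10794 - 1350 = 7269*(1/10794) - 1350 = 2423/3598 - 1350 = -4854877/3598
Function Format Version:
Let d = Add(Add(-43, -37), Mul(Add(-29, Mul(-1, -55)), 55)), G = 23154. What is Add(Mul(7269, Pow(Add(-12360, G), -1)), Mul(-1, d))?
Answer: Rational(-4854877, 3598) ≈ -1349.3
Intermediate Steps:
d = 1350 (d = Add(-80, Mul(Add(-29, 55), 55)) = Add(-80, Mul(26, 55)) = Add(-80, 1430) = 1350)
Add(Mul(7269, Pow(Add(-12360, G), -1)), Mul(-1, d)) = Add(Mul(7269, Pow(Add(-12360, 23154), -1)), Mul(-1, 1350)) = Add(Mul(7269, Pow(10794, -1)), -1350) = Add(Mul(7269, Rational(1, 10794)), -1350) = Add(Rational(2423, 3598), -1350) = Rational(-4854877, 3598)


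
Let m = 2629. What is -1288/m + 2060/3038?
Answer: 751398/3993451 ≈ 0.18816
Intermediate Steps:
-1288/m + 2060/3038 = -1288/2629 + 2060/3038 = -1288*1/2629 + 2060*(1/3038) = -1288/2629 + 1030/1519 = 751398/3993451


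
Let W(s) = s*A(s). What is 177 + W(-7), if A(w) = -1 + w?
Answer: 233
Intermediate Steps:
W(s) = s*(-1 + s)
177 + W(-7) = 177 - 7*(-1 - 7) = 177 - 7*(-8) = 177 + 56 = 233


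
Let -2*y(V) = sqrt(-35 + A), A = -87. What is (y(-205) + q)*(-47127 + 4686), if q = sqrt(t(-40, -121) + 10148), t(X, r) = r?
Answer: -42441*sqrt(10027) + 42441*I*sqrt(122)/2 ≈ -4.2498e+6 + 2.3439e+5*I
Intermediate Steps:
y(V) = -I*sqrt(122)/2 (y(V) = -sqrt(-35 - 87)/2 = -I*sqrt(122)/2)
q = sqrt(10027) (q = sqrt(-121 + 10148) = sqrt(10027) ≈ 100.13)
(y(-205) + q)*(-47127 + 4686) = (-I*sqrt(122)/2 + sqrt(10027))*(-47127 + 4686) = (sqrt(10027) - I*sqrt(122)/2)*(-42441) = -42441*sqrt(10027) + 42441*I*sqrt(122)/2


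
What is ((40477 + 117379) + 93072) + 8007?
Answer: 258935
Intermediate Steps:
((40477 + 117379) + 93072) + 8007 = (157856 + 93072) + 8007 = 250928 + 8007 = 258935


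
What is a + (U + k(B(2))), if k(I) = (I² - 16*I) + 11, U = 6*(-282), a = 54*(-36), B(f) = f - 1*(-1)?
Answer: -3664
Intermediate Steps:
B(f) = 1 + f (B(f) = f + 1 = 1 + f)
a = -1944
U = -1692
k(I) = 11 + I² - 16*I
a + (U + k(B(2))) = -1944 + (-1692 + (11 + (1 + 2)² - 16*(1 + 2))) = -1944 + (-1692 + (11 + 3² - 16*3)) = -1944 + (-1692 + (11 + 9 - 48)) = -1944 + (-1692 - 28) = -1944 - 1720 = -3664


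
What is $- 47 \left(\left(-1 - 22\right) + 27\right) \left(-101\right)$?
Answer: $18988$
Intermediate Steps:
$- 47 \left(\left(-1 - 22\right) + 27\right) \left(-101\right) = - 47 \left(-23 + 27\right) \left(-101\right) = \left(-47\right) 4 \left(-101\right) = \left(-188\right) \left(-101\right) = 18988$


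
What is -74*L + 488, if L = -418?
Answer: 31420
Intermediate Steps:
-74*L + 488 = -74*(-418) + 488 = 30932 + 488 = 31420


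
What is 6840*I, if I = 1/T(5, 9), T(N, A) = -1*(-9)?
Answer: 760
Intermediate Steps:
T(N, A) = 9
I = ⅑ (I = 1/9 = ⅑ ≈ 0.11111)
6840*I = 6840*(⅑) = 760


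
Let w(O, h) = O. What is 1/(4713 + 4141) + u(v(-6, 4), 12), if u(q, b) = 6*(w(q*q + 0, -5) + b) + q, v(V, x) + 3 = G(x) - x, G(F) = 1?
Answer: 2496829/8854 ≈ 282.00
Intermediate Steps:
v(V, x) = -2 - x (v(V, x) = -3 + (1 - x) = -2 - x)
u(q, b) = q + 6*b + 6*q**2 (u(q, b) = 6*((q*q + 0) + b) + q = 6*((q**2 + 0) + b) + q = 6*(q**2 + b) + q = 6*(b + q**2) + q = (6*b + 6*q**2) + q = q + 6*b + 6*q**2)
1/(4713 + 4141) + u(v(-6, 4), 12) = 1/(4713 + 4141) + ((-2 - 1*4) + 6*12 + 6*(-2 - 1*4)**2) = 1/8854 + ((-2 - 4) + 72 + 6*(-2 - 4)**2) = 1/8854 + (-6 + 72 + 6*(-6)**2) = 1/8854 + (-6 + 72 + 6*36) = 1/8854 + (-6 + 72 + 216) = 1/8854 + 282 = 2496829/8854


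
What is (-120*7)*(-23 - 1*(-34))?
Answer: -9240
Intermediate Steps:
(-120*7)*(-23 - 1*(-34)) = (-40*21)*(-23 + 34) = -840*11 = -9240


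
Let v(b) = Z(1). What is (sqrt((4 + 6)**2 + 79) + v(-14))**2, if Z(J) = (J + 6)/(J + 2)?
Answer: 1660/9 + 14*sqrt(179)/3 ≈ 246.88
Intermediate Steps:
Z(J) = (6 + J)/(2 + J)
v(b) = 7/3 (v(b) = (6 + 1)/(2 + 1) = 7/3)
(sqrt((4 + 6)**2 + 79) + v(-14))**2 = (sqrt((4 + 6)**2 + 79) + 7/3)**2 = (sqrt(10**2 + 79) + 7/3)**2 = (sqrt(100 + 79) + 7/3)**2 = (sqrt(179) + 7/3)**2 = (7/3 + sqrt(179))**2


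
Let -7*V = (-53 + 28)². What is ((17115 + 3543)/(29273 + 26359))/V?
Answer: -24101/5795000 ≈ -0.0041589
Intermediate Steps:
V = -625/7 (V = -(-53 + 28)²/7 = -⅐*(-25)² = -⅐*625 = -625/7 ≈ -89.286)
((17115 + 3543)/(29273 + 26359))/V = ((17115 + 3543)/(29273 + 26359))/(-625/7) = (20658/55632)*(-7/625) = (20658*(1/55632))*(-7/625) = (3443/9272)*(-7/625) = -24101/5795000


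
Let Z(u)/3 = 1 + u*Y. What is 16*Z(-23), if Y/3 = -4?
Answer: 13296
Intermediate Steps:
Y = -12 (Y = 3*(-4) = -12)
Z(u) = 3 - 36*u (Z(u) = 3*(1 + u*(-12)) = 3*(1 - 12*u) = 3 - 36*u)
16*Z(-23) = 16*(3 - 36*(-23)) = 16*(3 + 828) = 16*831 = 13296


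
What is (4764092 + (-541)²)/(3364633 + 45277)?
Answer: 5056773/3409910 ≈ 1.4830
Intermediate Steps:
(4764092 + (-541)²)/(3364633 + 45277) = (4764092 + 292681)/3409910 = 5056773*(1/3409910) = 5056773/3409910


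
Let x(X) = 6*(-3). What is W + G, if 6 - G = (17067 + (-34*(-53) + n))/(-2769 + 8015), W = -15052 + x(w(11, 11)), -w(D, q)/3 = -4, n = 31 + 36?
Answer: -39522340/2623 ≈ -15068.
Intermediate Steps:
n = 67
w(D, q) = 12 (w(D, q) = -3*(-4) = 12)
x(X) = -18
W = -15070 (W = -15052 - 18 = -15070)
G = 6270/2623 (G = 6 - (17067 + (-34*(-53) + 67))/(-2769 + 8015) = 6 - (17067 + (1802 + 67))/5246 = 6 - (17067 + 1869)/5246 = 6 - 18936/5246 = 6 - 1*9468/2623 = 6 - 9468/2623 = 6270/2623 ≈ 2.3904)
W + G = -15070 + 6270/2623 = -39522340/2623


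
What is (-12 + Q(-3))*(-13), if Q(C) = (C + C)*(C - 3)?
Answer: -312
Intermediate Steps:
Q(C) = 2*C*(-3 + C) (Q(C) = (2*C)*(-3 + C) = 2*C*(-3 + C))
(-12 + Q(-3))*(-13) = (-12 + 2*(-3)*(-3 - 3))*(-13) = (-12 + 2*(-3)*(-6))*(-13) = (-12 + 36)*(-13) = 24*(-13) = -312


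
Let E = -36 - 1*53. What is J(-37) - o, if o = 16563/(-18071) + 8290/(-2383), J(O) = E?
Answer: -3643345958/43063193 ≈ -84.605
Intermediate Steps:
E = -89 (E = -36 - 53 = -89)
J(O) = -89
o = -189278219/43063193 (o = 16563*(-1/18071) + 8290*(-1/2383) = -16563/18071 - 8290/2383 = -189278219/43063193 ≈ -4.3954)
J(-37) - o = -89 - 1*(-189278219/43063193) = -89 + 189278219/43063193 = -3643345958/43063193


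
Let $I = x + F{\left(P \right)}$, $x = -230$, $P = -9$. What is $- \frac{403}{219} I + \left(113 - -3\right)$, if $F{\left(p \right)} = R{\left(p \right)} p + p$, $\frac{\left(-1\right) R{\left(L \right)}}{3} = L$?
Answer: $\frac{219650}{219} \approx 1003.0$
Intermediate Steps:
$R{\left(L \right)} = - 3 L$
$F{\left(p \right)} = p - 3 p^{2}$ ($F{\left(p \right)} = - 3 p p + p = - 3 p^{2} + p = p - 3 p^{2}$)
$I = -482$ ($I = -230 - 9 \left(1 - -27\right) = -230 - 9 \left(1 + 27\right) = -230 - 252 = -482$)
$- \frac{403}{219} I + \left(113 - -3\right) = - \frac{403}{219} \left(-482\right) + \left(113 - -3\right) = \left(-403\right) \frac{1}{219} \left(-482\right) + \left(113 + 3\right) = \left(- \frac{403}{219}\right) \left(-482\right) + 116 = \frac{194246}{219} + 116 = \frac{219650}{219}$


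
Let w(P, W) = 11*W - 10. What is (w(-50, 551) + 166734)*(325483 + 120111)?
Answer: 76991959290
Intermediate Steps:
w(P, W) = -10 + 11*W
(w(-50, 551) + 166734)*(325483 + 120111) = ((-10 + 11*551) + 166734)*(325483 + 120111) = ((-10 + 6061) + 166734)*445594 = (6051 + 166734)*445594 = 172785*445594 = 76991959290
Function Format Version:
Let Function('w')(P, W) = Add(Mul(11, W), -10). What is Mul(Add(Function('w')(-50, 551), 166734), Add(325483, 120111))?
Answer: 76991959290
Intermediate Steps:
Function('w')(P, W) = Add(-10, Mul(11, W))
Mul(Add(Function('w')(-50, 551), 166734), Add(325483, 120111)) = Mul(Add(Add(-10, Mul(11, 551)), 166734), Add(325483, 120111)) = Mul(Add(Add(-10, 6061), 166734), 445594) = Mul(Add(6051, 166734), 445594) = Mul(172785, 445594) = 76991959290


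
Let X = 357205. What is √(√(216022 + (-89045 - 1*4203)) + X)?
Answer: √(357205 + √122774) ≈ 597.96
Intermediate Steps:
√(√(216022 + (-89045 - 1*4203)) + X) = √(√(216022 + (-89045 - 1*4203)) + 357205) = √(√(216022 + (-89045 - 4203)) + 357205) = √(√(216022 - 93248) + 357205) = √(√122774 + 357205) = √(357205 + √122774)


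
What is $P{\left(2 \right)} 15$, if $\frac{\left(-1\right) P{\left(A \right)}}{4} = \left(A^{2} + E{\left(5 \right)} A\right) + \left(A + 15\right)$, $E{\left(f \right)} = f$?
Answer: $-1860$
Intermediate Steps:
$P{\left(A \right)} = -60 - 24 A - 4 A^{2}$ ($P{\left(A \right)} = - 4 \left(\left(A^{2} + 5 A\right) + \left(A + 15\right)\right) = - 4 \left(\left(A^{2} + 5 A\right) + \left(15 + A\right)\right) = - 4 \left(15 + A^{2} + 6 A\right) = -60 - 24 A - 4 A^{2}$)
$P{\left(2 \right)} 15 = \left(-60 - 48 - 4 \cdot 2^{2}\right) 15 = \left(-60 - 48 - 16\right) 15 = \left(-124\right) 15 = -1860$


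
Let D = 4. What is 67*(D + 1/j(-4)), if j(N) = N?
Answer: 1005/4 ≈ 251.25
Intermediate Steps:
67*(D + 1/j(-4)) = 67*(4 + 1/(-4)) = 67*(4 - ¼) = 67*(15/4) = 1005/4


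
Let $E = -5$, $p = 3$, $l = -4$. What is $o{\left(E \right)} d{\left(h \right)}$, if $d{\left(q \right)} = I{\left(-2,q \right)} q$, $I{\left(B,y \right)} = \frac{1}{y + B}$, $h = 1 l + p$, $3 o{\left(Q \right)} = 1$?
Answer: $\frac{1}{9} \approx 0.11111$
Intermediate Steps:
$o{\left(Q \right)} = \frac{1}{3}$ ($o{\left(Q \right)} = \frac{1}{3} \cdot 1 = \frac{1}{3}$)
$h = -1$ ($h = 1 \left(-4\right) + 3 = -4 + 3 = -1$)
$I{\left(B,y \right)} = \frac{1}{B + y}$
$d{\left(q \right)} = \frac{q}{-2 + q}$
$o{\left(E \right)} d{\left(h \right)} = \frac{\left(-1\right) \frac{1}{-2 - 1}}{3} = \frac{\left(-1\right) \frac{1}{-3}}{3} = \frac{\left(-1\right) \left(- \frac{1}{3}\right)}{3} = \frac{1}{3} \cdot \frac{1}{3} = \frac{1}{9}$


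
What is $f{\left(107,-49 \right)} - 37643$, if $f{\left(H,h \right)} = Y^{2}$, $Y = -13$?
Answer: $-37474$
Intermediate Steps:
$f{\left(H,h \right)} = 169$ ($f{\left(H,h \right)} = \left(-13\right)^{2} = 169$)
$f{\left(107,-49 \right)} - 37643 = 169 - 37643 = -37474$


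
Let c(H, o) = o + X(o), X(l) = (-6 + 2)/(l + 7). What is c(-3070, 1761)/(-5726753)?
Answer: -778361/2531224826 ≈ -0.00030750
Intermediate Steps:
X(l) = -4/(7 + l)
c(H, o) = o - 4/(7 + o)
c(-3070, 1761)/(-5726753) = ((-4 + 1761*(7 + 1761))/(7 + 1761))/(-5726753) = ((-4 + 1761*1768)/1768)*(-1/5726753) = ((-4 + 3113448)/1768)*(-1/5726753) = ((1/1768)*3113444)*(-1/5726753) = (778361/442)*(-1/5726753) = -778361/2531224826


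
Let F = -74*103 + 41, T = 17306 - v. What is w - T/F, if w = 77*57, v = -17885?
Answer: 33308200/7581 ≈ 4393.6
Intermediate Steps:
T = 35191 (T = 17306 - 1*(-17885) = 17306 + 17885 = 35191)
F = -7581 (F = -7622 + 41 = -7581)
w = 4389
w - T/F = 4389 - 35191/(-7581) = 4389 - 35191*(-1)/7581 = 4389 - 1*(-35191/7581) = 4389 + 35191/7581 = 33308200/7581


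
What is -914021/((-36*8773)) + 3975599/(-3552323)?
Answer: 1991292339811/1121923068444 ≈ 1.7749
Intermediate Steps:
-914021/((-36*8773)) + 3975599/(-3552323) = -914021/(-315828) + 3975599*(-1/3552323) = -914021*(-1/315828) - 3975599/3552323 = 914021/315828 - 3975599/3552323 = 1991292339811/1121923068444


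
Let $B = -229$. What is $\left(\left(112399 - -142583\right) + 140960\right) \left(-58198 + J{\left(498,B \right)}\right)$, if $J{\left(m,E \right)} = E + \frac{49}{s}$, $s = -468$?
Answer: $- \frac{5413296257335}{234} \approx -2.3134 \cdot 10^{10}$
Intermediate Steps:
$J{\left(m,E \right)} = - \frac{49}{468} + E$ ($J{\left(m,E \right)} = E + \frac{49}{-468} = E + 49 \left(- \frac{1}{468}\right) = E - \frac{49}{468} = - \frac{49}{468} + E$)
$\left(\left(112399 - -142583\right) + 140960\right) \left(-58198 + J{\left(498,B \right)}\right) = \left(\left(112399 - -142583\right) + 140960\right) \left(-58198 - \frac{107221}{468}\right) = \left(\left(112399 + 142583\right) + 140960\right) \left(-58198 - \frac{107221}{468}\right) = \left(254982 + 140960\right) \left(- \frac{27343885}{468}\right) = 395942 \left(- \frac{27343885}{468}\right) = - \frac{5413296257335}{234}$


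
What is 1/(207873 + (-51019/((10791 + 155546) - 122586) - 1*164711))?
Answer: 43751/1888329643 ≈ 2.3169e-5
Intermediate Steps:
1/(207873 + (-51019/((10791 + 155546) - 122586) - 1*164711)) = 1/(207873 + (-51019/(166337 - 122586) - 164711)) = 1/(207873 + (-51019/43751 - 164711)) = 1/(207873 - 7206321980/43751) = 1/(1888329643/43751) = 43751/1888329643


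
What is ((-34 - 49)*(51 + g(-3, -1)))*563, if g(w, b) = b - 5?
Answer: -2102805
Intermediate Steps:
g(w, b) = -5 + b
((-34 - 49)*(51 + g(-3, -1)))*563 = ((-34 - 49)*(51 + (-5 - 1)))*563 = -83*(51 - 6)*563 = -83*45*563 = -3735*563 = -2102805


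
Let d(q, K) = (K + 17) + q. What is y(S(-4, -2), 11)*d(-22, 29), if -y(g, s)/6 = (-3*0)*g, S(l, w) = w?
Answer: 0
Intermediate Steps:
d(q, K) = 17 + K + q (d(q, K) = (17 + K) + q = 17 + K + q)
y(g, s) = 0 (y(g, s) = -6*(-3*0)*g = -0*g = -6*0 = 0)
y(S(-4, -2), 11)*d(-22, 29) = 0*(17 + 29 - 22) = 0*24 = 0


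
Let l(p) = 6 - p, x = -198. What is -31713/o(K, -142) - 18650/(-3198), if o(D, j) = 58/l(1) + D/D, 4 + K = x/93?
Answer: -28106440/11193 ≈ -2511.1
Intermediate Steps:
K = -190/31 (K = -4 - 198/93 = -4 - 198*1/93 = -4 - 66/31 = -190/31 ≈ -6.1290)
o(D, j) = 63/5 (o(D, j) = 58/(6 - 1*1) + D/D = 58/(6 - 1) + 1 = 58/5 + 1 = 63/5)
-31713/o(K, -142) - 18650/(-3198) = -31713/63/5 - 18650/(-3198) = -31713*5/63 - 18650*(-1/3198) = -52855/21 + 9325/1599 = -28106440/11193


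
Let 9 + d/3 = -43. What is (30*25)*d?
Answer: -117000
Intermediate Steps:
d = -156 (d = -27 + 3*(-43) = -27 - 129 = -156)
(30*25)*d = (30*25)*(-156) = 750*(-156) = -117000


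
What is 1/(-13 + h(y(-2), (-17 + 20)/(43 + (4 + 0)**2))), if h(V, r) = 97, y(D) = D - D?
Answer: 1/84 ≈ 0.011905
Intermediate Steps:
y(D) = 0
1/(-13 + h(y(-2), (-17 + 20)/(43 + (4 + 0)**2))) = 1/(-13 + 97) = 1/84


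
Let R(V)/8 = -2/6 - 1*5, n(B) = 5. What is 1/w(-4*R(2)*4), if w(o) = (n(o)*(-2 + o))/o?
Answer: 1024/5105 ≈ 0.20059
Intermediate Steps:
R(V) = -128/3 (R(V) = 8*(-2/6 - 1*5) = 8*(-2*⅙ - 5) = 8*(-⅓ - 5) = 8*(-16/3) = -128/3)
w(o) = (-10 + 5*o)/o (w(o) = (5*(-2 + o))/o = (-10 + 5*o)/o)
1/w(-4*R(2)*4) = 1/(5 - 10/(-4*(-128/3)*4)) = 1/(5 - 10/((512/3)*4)) = 1/(5 - 10/2048/3) = 1/(5 - 10*3/2048) = 1/(5 - 15/1024) = 1/(5105/1024) = 1024/5105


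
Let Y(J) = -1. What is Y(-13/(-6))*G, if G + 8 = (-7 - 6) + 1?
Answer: 20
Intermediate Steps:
G = -20 (G = -8 + ((-7 - 6) + 1) = -8 + (-13 + 1) = -8 - 12 = -20)
Y(-13/(-6))*G = -1*(-20) = 20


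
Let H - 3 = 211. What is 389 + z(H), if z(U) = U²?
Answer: 46185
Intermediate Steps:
H = 214 (H = 3 + 211 = 214)
389 + z(H) = 389 + 214² = 389 + 45796 = 46185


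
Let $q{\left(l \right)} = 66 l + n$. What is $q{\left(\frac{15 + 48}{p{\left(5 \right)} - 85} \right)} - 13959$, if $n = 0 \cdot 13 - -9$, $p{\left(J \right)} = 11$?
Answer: $- \frac{518229}{37} \approx -14006.0$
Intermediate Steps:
$n = 9$ ($n = 0 + 9 = 9$)
$q{\left(l \right)} = 9 + 66 l$ ($q{\left(l \right)} = 66 l + 9 = 9 + 66 l$)
$q{\left(\frac{15 + 48}{p{\left(5 \right)} - 85} \right)} - 13959 = \left(9 + 66 \frac{15 + 48}{11 - 85}\right) - 13959 = \left(9 + 66 \frac{63}{-74}\right) - 13959 = \left(9 + 66 \cdot 63 \left(- \frac{1}{74}\right)\right) - 13959 = \left(9 + 66 \left(- \frac{63}{74}\right)\right) - 13959 = \left(9 - \frac{2079}{37}\right) - 13959 = - \frac{1746}{37} - 13959 = - \frac{518229}{37}$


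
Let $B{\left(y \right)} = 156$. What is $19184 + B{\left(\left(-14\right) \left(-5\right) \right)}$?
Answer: $19340$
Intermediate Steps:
$19184 + B{\left(\left(-14\right) \left(-5\right) \right)} = 19184 + 156 = 19340$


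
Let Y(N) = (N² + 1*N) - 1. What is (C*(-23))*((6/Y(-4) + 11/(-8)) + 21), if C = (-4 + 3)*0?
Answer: 0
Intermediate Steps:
Y(N) = -1 + N + N² (Y(N) = (N² + N) - 1 = (N + N²) - 1 = -1 + N + N²)
C = 0 (C = -1*0 = 0)
(C*(-23))*((6/Y(-4) + 11/(-8)) + 21) = (0*(-23))*((6/(-1 - 4 + (-4)²) + 11/(-8)) + 21) = 0*((6/(-1 - 4 + 16) + 11*(-⅛)) + 21) = 0*((6/11 - 11/8) + 21) = 0*(-73/88 + 21) = 0*(1775/88) = 0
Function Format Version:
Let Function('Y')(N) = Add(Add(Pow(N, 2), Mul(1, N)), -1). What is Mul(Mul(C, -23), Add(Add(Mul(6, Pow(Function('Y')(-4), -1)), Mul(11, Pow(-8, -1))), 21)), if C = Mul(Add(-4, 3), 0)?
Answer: 0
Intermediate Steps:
Function('Y')(N) = Add(-1, N, Pow(N, 2)) (Function('Y')(N) = Add(Add(Pow(N, 2), N), -1) = Add(Add(N, Pow(N, 2)), -1) = Add(-1, N, Pow(N, 2)))
C = 0 (C = Mul(-1, 0) = 0)
Mul(Mul(C, -23), Add(Add(Mul(6, Pow(Function('Y')(-4), -1)), Mul(11, Pow(-8, -1))), 21)) = Mul(Mul(0, -23), Add(Add(Mul(6, Pow(Add(-1, -4, Pow(-4, 2)), -1)), Mul(11, Pow(-8, -1))), 21)) = Mul(0, Add(Add(Mul(6, Pow(Add(-1, -4, 16), -1)), Mul(11, Rational(-1, 8))), 21)) = Mul(0, Add(Add(Mul(6, Pow(11, -1)), Rational(-11, 8)), 21)) = Mul(0, Add(Add(Mul(6, Rational(1, 11)), Rational(-11, 8)), 21)) = Mul(0, Add(Add(Rational(6, 11), Rational(-11, 8)), 21)) = Mul(0, Add(Rational(-73, 88), 21)) = Mul(0, Rational(1775, 88)) = 0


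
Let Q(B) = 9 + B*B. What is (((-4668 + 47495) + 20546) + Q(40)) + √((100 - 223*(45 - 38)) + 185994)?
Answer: 64982 + √184533 ≈ 65412.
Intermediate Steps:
Q(B) = 9 + B²
(((-4668 + 47495) + 20546) + Q(40)) + √((100 - 223*(45 - 38)) + 185994) = (((-4668 + 47495) + 20546) + (9 + 40²)) + √((100 - 223*(45 - 38)) + 185994) = ((42827 + 20546) + (9 + 1600)) + √((100 - 223*7) + 185994) = (63373 + 1609) + √((100 - 1561) + 185994) = 64982 + √(-1461 + 185994) = 64982 + √184533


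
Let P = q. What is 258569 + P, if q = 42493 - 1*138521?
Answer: 162541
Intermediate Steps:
q = -96028 (q = 42493 - 138521 = -96028)
P = -96028
258569 + P = 258569 - 96028 = 162541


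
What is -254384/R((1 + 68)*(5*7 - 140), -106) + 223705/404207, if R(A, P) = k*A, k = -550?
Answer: 394292352631/805331921625 ≈ 0.48960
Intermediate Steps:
R(A, P) = -550*A
-254384/R((1 + 68)*(5*7 - 140), -106) + 223705/404207 = -254384*(-1/(550*(1 + 68)*(5*7 - 140))) + 223705/404207 = -254384*(-1/(37950*(35 - 140))) + 223705*(1/404207) = -254384/((-37950*(-105))) + 223705/404207 = -254384/((-550*(-7245))) + 223705/404207 = -254384/3984750 + 223705/404207 = -254384*1/3984750 + 223705/404207 = -127192/1992375 + 223705/404207 = 394292352631/805331921625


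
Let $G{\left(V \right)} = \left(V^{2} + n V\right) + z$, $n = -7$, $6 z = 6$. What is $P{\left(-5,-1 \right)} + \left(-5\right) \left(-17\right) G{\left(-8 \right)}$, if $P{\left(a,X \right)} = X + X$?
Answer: $10283$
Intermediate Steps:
$z = 1$ ($z = \frac{1}{6} \cdot 6 = 1$)
$P{\left(a,X \right)} = 2 X$
$G{\left(V \right)} = 1 + V^{2} - 7 V$ ($G{\left(V \right)} = \left(V^{2} - 7 V\right) + 1 = 1 + V^{2} - 7 V$)
$P{\left(-5,-1 \right)} + \left(-5\right) \left(-17\right) G{\left(-8 \right)} = 2 \left(-1\right) + \left(-5\right) \left(-17\right) \left(1 + \left(-8\right)^{2} - -56\right) = -2 + 85 \left(1 + 64 + 56\right) = -2 + 85 \cdot 121 = -2 + 10285 = 10283$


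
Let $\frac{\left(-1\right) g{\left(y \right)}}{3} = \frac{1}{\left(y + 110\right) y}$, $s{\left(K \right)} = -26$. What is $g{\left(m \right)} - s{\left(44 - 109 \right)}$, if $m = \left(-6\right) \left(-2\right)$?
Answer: $\frac{12687}{488} \approx 25.998$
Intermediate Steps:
$m = 12$
$g{\left(y \right)} = - \frac{3}{y \left(110 + y\right)}$ ($g{\left(y \right)} = - 3 \frac{1}{\left(y + 110\right) y} = - 3 \frac{1}{\left(110 + y\right) y} = - 3 \frac{1}{y \left(110 + y\right)} = - \frac{3}{y \left(110 + y\right)}$)
$g{\left(m \right)} - s{\left(44 - 109 \right)} = - \frac{3}{12 \left(110 + 12\right)} - -26 = \left(-3\right) \frac{1}{12} \cdot \frac{1}{122} + 26 = - \frac{1}{488} + 26 = \frac{12687}{488}$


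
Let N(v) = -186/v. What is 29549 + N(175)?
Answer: 5170889/175 ≈ 29548.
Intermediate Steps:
29549 + N(175) = 29549 - 186/175 = 5170889/175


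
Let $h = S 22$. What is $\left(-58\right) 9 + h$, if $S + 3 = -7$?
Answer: $-742$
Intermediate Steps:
$S = -10$ ($S = -3 - 7 = -10$)
$h = -220$ ($h = \left(-10\right) 22 = -220$)
$\left(-58\right) 9 + h = \left(-58\right) 9 - 220 = -522 - 220 = -742$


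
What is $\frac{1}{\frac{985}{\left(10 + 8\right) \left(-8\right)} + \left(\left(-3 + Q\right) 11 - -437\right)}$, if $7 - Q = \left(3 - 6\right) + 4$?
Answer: $\frac{144}{66695} \approx 0.0021591$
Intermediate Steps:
$Q = 6$ ($Q = 7 - \left(\left(3 - 6\right) + 4\right) = 7 - \left(-3 + 4\right) = 7 - 1 = 6$)
$\frac{1}{\frac{985}{\left(10 + 8\right) \left(-8\right)} + \left(\left(-3 + Q\right) 11 - -437\right)} = \frac{1}{\frac{985}{\left(10 + 8\right) \left(-8\right)} + \left(\left(-3 + 6\right) 11 - -437\right)} = \frac{1}{\frac{985}{18 \left(-8\right)} + \left(3 \cdot 11 + 437\right)} = \frac{1}{\frac{985}{-144} + \left(33 + 437\right)} = \frac{1}{985 \left(- \frac{1}{144}\right) + 470} = \frac{1}{- \frac{985}{144} + 470} = \frac{1}{\frac{66695}{144}} = \frac{144}{66695}$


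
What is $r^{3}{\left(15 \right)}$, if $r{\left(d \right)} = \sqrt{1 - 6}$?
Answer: $- 5 i \sqrt{5} \approx - 11.18 i$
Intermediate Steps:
$r{\left(d \right)} = i \sqrt{5}$ ($r{\left(d \right)} = \sqrt{-5} = i \sqrt{5}$)
$r^{3}{\left(15 \right)} = \left(i \sqrt{5}\right)^{3} = - 5 i \sqrt{5}$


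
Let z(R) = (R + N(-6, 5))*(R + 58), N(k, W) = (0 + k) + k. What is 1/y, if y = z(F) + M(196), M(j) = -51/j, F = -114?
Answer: 196/1382925 ≈ 0.00014173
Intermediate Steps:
N(k, W) = 2*k (N(k, W) = k + k = 2*k)
z(R) = (-12 + R)*(58 + R) (z(R) = (R + 2*(-6))*(R + 58) = (R - 12)*(58 + R) = (-12 + R)*(58 + R))
y = 1382925/196 (y = (-696 + (-114)² + 46*(-114)) - 51/196 = (-696 + 12996 - 5244) - 51*1/196 = 7056 - 51/196 = 1382925/196 ≈ 7055.7)
1/y = 1/(1382925/196) = 196/1382925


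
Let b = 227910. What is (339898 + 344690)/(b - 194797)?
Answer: 684588/33113 ≈ 20.674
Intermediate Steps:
(339898 + 344690)/(b - 194797) = (339898 + 344690)/(227910 - 194797) = 684588/33113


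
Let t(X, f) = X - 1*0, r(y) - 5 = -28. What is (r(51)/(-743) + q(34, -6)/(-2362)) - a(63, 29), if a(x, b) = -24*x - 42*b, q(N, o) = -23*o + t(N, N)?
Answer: 2395491855/877483 ≈ 2730.0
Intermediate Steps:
r(y) = -23 (r(y) = 5 - 28 = -23)
t(X, f) = X (t(X, f) = X + 0 = X)
q(N, o) = N - 23*o (q(N, o) = -23*o + N = N - 23*o)
a(x, b) = -42*b - 24*x
(r(51)/(-743) + q(34, -6)/(-2362)) - a(63, 29) = (-23/(-743) + (34 - 23*(-6))/(-2362)) - (-42*29 - 24*63) = (-23*(-1/743) + (34 + 138)*(-1/2362)) - (-1218 - 1512) = (23/743 + 172*(-1/2362)) - 1*(-2730) = (23/743 - 86/1181) + 2730 = -36735/877483 + 2730 = 2395491855/877483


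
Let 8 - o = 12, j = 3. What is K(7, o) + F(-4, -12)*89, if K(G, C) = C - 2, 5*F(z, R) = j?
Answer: 237/5 ≈ 47.400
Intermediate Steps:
F(z, R) = ⅗ (F(z, R) = (⅕)*3 = ⅗)
o = -4 (o = 8 - 1*12 = 8 - 12 = -4)
K(G, C) = -2 + C
K(7, o) + F(-4, -12)*89 = (-2 - 4) + (⅗)*89 = -6 + 267/5 = 237/5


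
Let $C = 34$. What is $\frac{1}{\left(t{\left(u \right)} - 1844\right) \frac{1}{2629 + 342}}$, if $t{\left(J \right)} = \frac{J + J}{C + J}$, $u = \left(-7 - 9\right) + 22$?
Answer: $- \frac{29710}{18437} \approx -1.6114$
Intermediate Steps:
$u = 6$ ($u = -16 + 22 = 6$)
$t{\left(J \right)} = \frac{2 J}{34 + J}$ ($t{\left(J \right)} = \frac{J + J}{34 + J} = \frac{2 J}{34 + J}$)
$\frac{1}{\left(t{\left(u \right)} - 1844\right) \frac{1}{2629 + 342}} = \frac{1}{\left(2 \cdot 6 \frac{1}{34 + 6} - 1844\right) \frac{1}{2629 + 342}} = \frac{1}{\left(2 \cdot 6 \cdot \frac{1}{40} - 1844\right) \frac{1}{2971}} = \frac{1}{\left(\frac{3}{10} - 1844\right) \frac{1}{2971}} = \frac{1}{\left(- \frac{18437}{10}\right) \frac{1}{2971}} = \frac{1}{- \frac{18437}{29710}} = - \frac{29710}{18437}$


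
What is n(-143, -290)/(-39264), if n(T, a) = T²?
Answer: -20449/39264 ≈ -0.52081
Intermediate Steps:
n(-143, -290)/(-39264) = (-143)²/(-39264) = 20449*(-1/39264) = -20449/39264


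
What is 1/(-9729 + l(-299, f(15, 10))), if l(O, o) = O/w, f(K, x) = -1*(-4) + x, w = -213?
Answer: -213/2071978 ≈ -0.00010280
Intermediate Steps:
f(K, x) = 4 + x
l(O, o) = -O/213 (l(O, o) = O/(-213) = O*(-1/213) = -O/213)
1/(-9729 + l(-299, f(15, 10))) = 1/(-9729 - 1/213*(-299)) = 1/(-9729 + 299/213) = 1/(-2071978/213) = -213/2071978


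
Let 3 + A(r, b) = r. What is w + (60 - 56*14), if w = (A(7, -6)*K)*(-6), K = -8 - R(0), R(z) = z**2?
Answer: -532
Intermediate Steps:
A(r, b) = -3 + r
K = -8 (K = -8 - 1*0**2 = -8 - 1*0 = -8 + 0 = -8)
w = 192 (w = ((-3 + 7)*(-8))*(-6) = (4*(-8))*(-6) = -32*(-6) = 192)
w + (60 - 56*14) = 192 + (60 - 56*14) = 192 + (60 - 784) = 192 - 724 = -532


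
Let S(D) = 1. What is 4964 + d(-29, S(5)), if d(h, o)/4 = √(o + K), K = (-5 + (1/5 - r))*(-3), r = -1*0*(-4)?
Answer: 4964 + 4*√385/5 ≈ 4979.7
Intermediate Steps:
r = 0 (r = 0*(-4) = 0)
K = 72/5 (K = (-5 + (1/5 - 1*0))*(-3) = (-5 + (⅕ + 0))*(-3) = (-5 + ⅕)*(-3) = -24/5*(-3) = 72/5 ≈ 14.400)
d(h, o) = 4*√(72/5 + o) (d(h, o) = 4*√(o + 72/5) = 4*√(72/5 + o))
4964 + d(-29, S(5)) = 4964 + 4*√(360 + 25*1)/5 = 4964 + 4*√(360 + 25)/5 = 4964 + 4*√385/5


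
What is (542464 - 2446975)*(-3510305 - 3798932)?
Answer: 13920522268107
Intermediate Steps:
(542464 - 2446975)*(-3510305 - 3798932) = -1904511*(-7309237) = 13920522268107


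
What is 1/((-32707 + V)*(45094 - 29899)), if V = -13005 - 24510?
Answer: -1/1067023290 ≈ -9.3719e-10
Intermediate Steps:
V = -37515
1/((-32707 + V)*(45094 - 29899)) = 1/((-32707 - 37515)*(45094 - 29899)) = 1/(-70222*15195) = 1/(-1067023290) = -1/1067023290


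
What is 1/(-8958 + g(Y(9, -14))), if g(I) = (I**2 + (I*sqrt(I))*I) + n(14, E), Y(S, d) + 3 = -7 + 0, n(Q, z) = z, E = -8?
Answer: -4433/39352978 - 25*I*sqrt(10)/19676489 ≈ -0.00011265 - 4.0178e-6*I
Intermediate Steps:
Y(S, d) = -10 (Y(S, d) = -3 + (-7 + 0) = -3 - 7 = -10)
g(I) = -8 + I**2 + I**(5/2) (g(I) = (I**2 + (I*sqrt(I))*I) - 8 = (I**2 + I**(3/2)*I) - 8 = (I**2 + I**(5/2)) - 8 = -8 + I**2 + I**(5/2))
1/(-8958 + g(Y(9, -14))) = 1/(-8958 + (-8 + (-10)**2 + (-10)**(5/2))) = 1/(-8958 + (-8 + 100 + 100*I*sqrt(10))) = 1/(-8958 + (92 + 100*I*sqrt(10))) = 1/(-8866 + 100*I*sqrt(10))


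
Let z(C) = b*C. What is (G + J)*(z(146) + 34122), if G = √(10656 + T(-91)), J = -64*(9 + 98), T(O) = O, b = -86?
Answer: -147683968 + 21566*√10565 ≈ -1.4547e+8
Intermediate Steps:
J = -6848 (J = -64*107 = -6848)
G = √10565 (G = √(10656 - 91) = √10565 ≈ 102.79)
z(C) = -86*C
(G + J)*(z(146) + 34122) = (√10565 - 6848)*(-86*146 + 34122) = (-6848 + √10565)*(-12556 + 34122) = (-6848 + √10565)*21566 = -147683968 + 21566*√10565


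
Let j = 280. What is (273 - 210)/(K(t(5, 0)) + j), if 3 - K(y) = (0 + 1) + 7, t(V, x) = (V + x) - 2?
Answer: 63/275 ≈ 0.22909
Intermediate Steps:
t(V, x) = -2 + V + x
K(y) = -5 (K(y) = 3 - ((0 + 1) + 7) = 3 - (1 + 7) = 3 - 1*8 = 3 - 8 = -5)
(273 - 210)/(K(t(5, 0)) + j) = (273 - 210)/(-5 + 280) = 63/275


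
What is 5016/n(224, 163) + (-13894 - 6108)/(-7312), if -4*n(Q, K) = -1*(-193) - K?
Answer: -12175659/18280 ≈ -666.06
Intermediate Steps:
n(Q, K) = -193/4 + K/4 (n(Q, K) = -(-1*(-193) - K)/4 = -(193 - K)/4 = -193/4 + K/4)
5016/n(224, 163) + (-13894 - 6108)/(-7312) = 5016/(-193/4 + (¼)*163) + (-13894 - 6108)/(-7312) = 5016/(-193/4 + 163/4) - 20002*(-1/7312) = 5016/(-15/2) + 10001/3656 = 5016*(-2/15) + 10001/3656 = -3344/5 + 10001/3656 = -12175659/18280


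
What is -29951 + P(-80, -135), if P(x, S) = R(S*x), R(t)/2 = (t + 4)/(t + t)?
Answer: -80864999/2700 ≈ -29950.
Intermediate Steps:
R(t) = (4 + t)/t (R(t) = 2*((t + 4)/(t + t)) = 2*((4 + t)/((2*t))) = 2*((4 + t)*(1/(2*t))) = 2*((4 + t)/(2*t)) = (4 + t)/t)
P(x, S) = (4 + S*x)/(S*x) (P(x, S) = (4 + S*x)/((S*x)) = (1/(S*x))*(4 + S*x) = (4 + S*x)/(S*x))
-29951 + P(-80, -135) = -29951 + (1 + 4/(-135*(-80))) = -29951 + (1 + 4*(-1/135)*(-1/80)) = -29951 + (1 + 1/2700) = -29951 + 2701/2700 = -80864999/2700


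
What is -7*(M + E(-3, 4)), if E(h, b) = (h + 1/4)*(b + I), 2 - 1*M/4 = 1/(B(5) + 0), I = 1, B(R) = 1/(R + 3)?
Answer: 1057/4 ≈ 264.25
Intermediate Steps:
B(R) = 1/(3 + R)
M = -24 (M = 8 - 4/(1/(3 + 5) + 0) = 8 - 4/(1/8 + 0) = 8 - 4/1/8 = 8 - 4*8 = 8 - 32 = -24)
E(h, b) = (1 + b)*(1/4 + h) (E(h, b) = (h + 1/4)*(b + 1) = (h + 1/4)*(1 + b) = (1/4 + h)*(1 + b) = (1 + b)*(1/4 + h))
-7*(M + E(-3, 4)) = -7*(-24 + (1/4 - 3 + (1/4)*4 + 4*(-3))) = -7*(-24 + (1/4 - 3 + 1 - 12)) = -7*(-24 - 55/4) = -7*(-151/4) = 1057/4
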